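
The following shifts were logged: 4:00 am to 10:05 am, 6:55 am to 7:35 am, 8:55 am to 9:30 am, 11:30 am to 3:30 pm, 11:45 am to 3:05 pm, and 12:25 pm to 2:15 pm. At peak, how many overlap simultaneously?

At 12:25 pm, 3 of the intervals are simultaneously active.
No point has more.

3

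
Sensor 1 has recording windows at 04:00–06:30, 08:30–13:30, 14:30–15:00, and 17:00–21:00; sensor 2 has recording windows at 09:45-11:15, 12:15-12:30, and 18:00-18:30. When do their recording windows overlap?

04:00–06:30 meets no B interval.
08:30–13:30 ∩ B → 09:45–11:15, 12:15–12:30.
14:30–15:00 meets no B interval.
17:00–21:00 ∩ B → 18:00–18:30.

09:45–11:15, 12:15–12:30, 18:00–18:30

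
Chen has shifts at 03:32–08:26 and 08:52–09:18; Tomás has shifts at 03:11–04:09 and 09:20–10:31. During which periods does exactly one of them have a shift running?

A \ B = 04:09–08:26, 08:52–09:18.
B \ A = 03:11–03:32, 09:20–10:31.
Union of the two gives the symmetric difference.

03:11–03:32, 04:09–08:26, 08:52–09:18, 09:20–10:31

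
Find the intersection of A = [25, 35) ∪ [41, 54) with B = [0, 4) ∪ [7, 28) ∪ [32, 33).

[25, 35) ∩ B → [25, 28), [32, 33).
[41, 54) meets no B interval.

[25, 28) ∪ [32, 33)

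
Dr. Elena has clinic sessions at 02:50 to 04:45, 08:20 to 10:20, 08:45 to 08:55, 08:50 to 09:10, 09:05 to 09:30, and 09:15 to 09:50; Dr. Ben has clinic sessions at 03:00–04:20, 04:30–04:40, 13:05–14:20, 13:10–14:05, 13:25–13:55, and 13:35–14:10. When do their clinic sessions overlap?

A, merged: 02:50–04:45, 08:20–10:20.
B, merged: 03:00–04:20, 04:30–04:40, 13:05–14:20.
02:50–04:45 ∩ B → 03:00–04:20, 04:30–04:40.
08:20–10:20 meets no B interval.

03:00–04:20, 04:30–04:40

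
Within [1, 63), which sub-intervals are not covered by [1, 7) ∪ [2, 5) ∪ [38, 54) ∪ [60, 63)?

[7, 38) ∪ [54, 60)

The merged coverage is [1, 7), [38, 54), [60, 63).
Uncovered inside [1, 63): [7, 38), [54, 60).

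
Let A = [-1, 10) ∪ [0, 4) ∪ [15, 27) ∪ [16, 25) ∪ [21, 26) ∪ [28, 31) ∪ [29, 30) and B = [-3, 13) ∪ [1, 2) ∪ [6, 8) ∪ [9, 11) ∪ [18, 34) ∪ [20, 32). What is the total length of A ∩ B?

Merge the first list: [-1, 10), [15, 27), [28, 31).
Merge the second list: [-3, 13), [18, 34).
A ∩ B = [-1, 10), [18, 27), [28, 31).
Total: 11 + 9 + 3 = 23.

23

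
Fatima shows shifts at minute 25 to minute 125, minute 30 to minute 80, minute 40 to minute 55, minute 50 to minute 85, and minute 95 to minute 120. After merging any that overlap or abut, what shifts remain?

minute 30 to minute 80 overlaps/touches minute 25 to minute 125 → extend to minute 25 to minute 125.
minute 40 to minute 55 overlaps/touches minute 25 to minute 125 → extend to minute 25 to minute 125.
minute 50 to minute 85 overlaps/touches minute 25 to minute 125 → extend to minute 25 to minute 125.
minute 95 to minute 120 overlaps/touches minute 25 to minute 125 → extend to minute 25 to minute 125.

minute 25 to minute 125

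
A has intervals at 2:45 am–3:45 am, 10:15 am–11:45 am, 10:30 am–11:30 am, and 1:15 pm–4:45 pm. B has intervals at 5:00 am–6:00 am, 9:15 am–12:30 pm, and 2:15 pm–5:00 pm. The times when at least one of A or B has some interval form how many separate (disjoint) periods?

4

First set merges to 2:45 am–3:45 am, 10:15 am–11:45 am, 1:15 pm–4:45 pm.
A ∪ B = 2:45 am–3:45 am, 5:00 am–6:00 am, 9:15 am–12:30 pm, 1:15 pm–5:00 pm.
That is 4 disjoint pieces.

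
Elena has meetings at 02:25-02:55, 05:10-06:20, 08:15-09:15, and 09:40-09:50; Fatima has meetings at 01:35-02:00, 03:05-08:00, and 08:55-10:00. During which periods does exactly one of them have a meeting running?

01:35–02:00, 02:25–02:55, 03:05–05:10, 06:20–08:00, 08:15–08:55, 09:15–09:40, 09:50–10:00

A \ B = 02:25–02:55, 08:15–08:55.
B \ A = 01:35–02:00, 03:05–05:10, 06:20–08:00, 09:15–09:40, 09:50–10:00.
Union of the two gives the symmetric difference.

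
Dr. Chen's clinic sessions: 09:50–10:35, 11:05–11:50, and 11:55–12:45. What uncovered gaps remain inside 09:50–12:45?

After merging, the occupied span is 09:50–10:35, 11:05–11:50, 11:55–12:45.
Uncovered inside 09:50–12:45: 10:35–11:05, 11:50–11:55.

10:35–11:05, 11:50–11:55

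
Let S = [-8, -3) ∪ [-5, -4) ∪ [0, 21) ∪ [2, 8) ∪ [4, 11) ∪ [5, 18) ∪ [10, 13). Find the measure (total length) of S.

Merged: [-8, -3), [0, 21).
Lengths: 5 + 21 = 26.

26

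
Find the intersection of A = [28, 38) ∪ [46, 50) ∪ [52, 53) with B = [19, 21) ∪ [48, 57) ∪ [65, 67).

[48, 50) ∪ [52, 53)

[28, 38) meets no B interval.
[46, 50) ∩ B → [48, 50).
[52, 53) ∩ B → [52, 53).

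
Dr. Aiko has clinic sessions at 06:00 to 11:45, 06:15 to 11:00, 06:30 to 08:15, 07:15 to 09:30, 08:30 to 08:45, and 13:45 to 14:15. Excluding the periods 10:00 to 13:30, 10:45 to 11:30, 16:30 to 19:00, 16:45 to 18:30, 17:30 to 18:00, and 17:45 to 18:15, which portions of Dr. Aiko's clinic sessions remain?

06:00–10:00, 13:45–14:15

A, merged: 06:00–11:45, 13:45–14:15.
B, merged: 10:00–13:30, 16:30–19:00.
06:00–11:45 with B removed leaves 06:00–10:00.
13:45–14:15 is untouched.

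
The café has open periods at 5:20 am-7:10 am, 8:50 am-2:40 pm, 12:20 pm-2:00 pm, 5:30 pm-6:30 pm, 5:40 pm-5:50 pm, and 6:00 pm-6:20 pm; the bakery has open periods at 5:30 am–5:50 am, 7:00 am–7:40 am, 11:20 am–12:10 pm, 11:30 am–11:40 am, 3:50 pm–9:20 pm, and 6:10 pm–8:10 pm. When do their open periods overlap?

Merge the first list: 5:20 am-7:10 am, 8:50 am-2:40 pm, 5:30 pm-6:30 pm.
Merge the second list: 5:30 am-5:50 am, 7:00 am-7:40 am, 11:20 am-12:10 pm, 3:50 pm-9:20 pm.
5:20 am-7:10 am overlaps B on 5:30 am-5:50 am, 7:00 am-7:10 am.
8:50 am-2:40 pm overlaps B on 11:20 am-12:10 pm.
5:30 pm-6:30 pm overlaps B on 5:30 pm-6:30 pm.

5:30 am-5:50 am, 7:00 am-7:10 am, 11:20 am-12:10 pm, 5:30 pm-6:30 pm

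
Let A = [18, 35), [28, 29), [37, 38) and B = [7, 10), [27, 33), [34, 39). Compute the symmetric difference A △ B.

Merge the first list: [18, 35), [37, 38).
A but not B: [18, 27), [33, 34).
B but not A: [7, 10), [35, 37), [38, 39).
Combining gives A △ B.

[7, 10) ∪ [18, 27) ∪ [33, 34) ∪ [35, 37) ∪ [38, 39)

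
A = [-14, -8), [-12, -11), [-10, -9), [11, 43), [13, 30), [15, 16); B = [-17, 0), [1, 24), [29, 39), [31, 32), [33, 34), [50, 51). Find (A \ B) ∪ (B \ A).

First set merges to [-14, -8), [11, 43).
Second set merges to [-17, 0), [1, 24), [29, 39), [50, 51).
A but not B: [24, 29), [39, 43).
B but not A: [-17, -14), [-8, 0), [1, 11), [50, 51).
Combining gives A △ B.

[-17, -14) ∪ [-8, 0) ∪ [1, 11) ∪ [24, 29) ∪ [39, 43) ∪ [50, 51)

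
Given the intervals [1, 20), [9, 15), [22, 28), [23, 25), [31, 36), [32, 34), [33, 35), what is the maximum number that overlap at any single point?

At 33, 3 of the intervals are simultaneously active.
No point has more.

3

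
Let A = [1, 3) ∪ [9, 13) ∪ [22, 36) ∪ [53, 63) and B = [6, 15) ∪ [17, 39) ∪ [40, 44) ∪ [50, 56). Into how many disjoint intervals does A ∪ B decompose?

5

A ∪ B = [1, 3), [6, 15), [17, 39), [40, 44), [50, 63).
That is 5 disjoint pieces.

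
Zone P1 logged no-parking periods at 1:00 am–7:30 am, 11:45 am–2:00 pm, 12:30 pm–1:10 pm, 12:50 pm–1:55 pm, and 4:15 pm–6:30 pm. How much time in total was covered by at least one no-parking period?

11 h

Merged: 1:00 am-7:30 am, 11:45 am-2:00 pm, 4:15 pm-6:30 pm.
Lengths: 6 h 30 min + 2 h 15 min + 2 h 15 min = 11 h.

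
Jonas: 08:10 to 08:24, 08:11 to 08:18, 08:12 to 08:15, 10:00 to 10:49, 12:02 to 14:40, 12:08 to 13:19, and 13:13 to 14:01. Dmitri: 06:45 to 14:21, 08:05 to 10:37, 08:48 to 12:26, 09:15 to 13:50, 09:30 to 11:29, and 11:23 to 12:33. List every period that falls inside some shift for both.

08:10–08:24, 10:00–10:49, 12:02–14:21

A, merged: 08:10–08:24, 10:00–10:49, 12:02–14:40.
B, merged: 06:45–14:21.
08:10–08:24 ∩ B → 08:10–08:24.
10:00–10:49 ∩ B → 10:00–10:49.
12:02–14:40 ∩ B → 12:02–14:21.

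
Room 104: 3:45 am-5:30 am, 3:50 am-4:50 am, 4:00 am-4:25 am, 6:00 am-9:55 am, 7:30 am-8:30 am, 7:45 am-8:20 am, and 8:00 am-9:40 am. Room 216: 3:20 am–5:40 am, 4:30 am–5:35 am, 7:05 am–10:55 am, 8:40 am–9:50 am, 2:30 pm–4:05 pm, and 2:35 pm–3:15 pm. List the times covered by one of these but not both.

3:20 am–3:45 am, 5:30 am–5:40 am, 6:00 am–7:05 am, 9:55 am–10:55 am, 2:30 pm–4:05 pm

First set merges to 3:45 am–5:30 am, 6:00 am–9:55 am.
Second set merges to 3:20 am–5:40 am, 7:05 am–10:55 am, 2:30 pm–4:05 pm.
Only in the first: 6:00 am–7:05 am.
Only in the second: 3:20 am–3:45 am, 5:30 am–5:40 am, 9:55 am–10:55 am, 2:30 pm–4:05 pm.
Together these are the periods covered by exactly one.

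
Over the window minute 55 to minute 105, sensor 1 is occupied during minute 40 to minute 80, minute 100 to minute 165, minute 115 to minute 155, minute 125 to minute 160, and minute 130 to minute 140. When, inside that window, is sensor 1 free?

minute 80 to minute 100

After merging, the occupied span is minute 40 to minute 80, minute 100 to minute 165.
Uncovered inside minute 55 to minute 105: minute 80 to minute 100.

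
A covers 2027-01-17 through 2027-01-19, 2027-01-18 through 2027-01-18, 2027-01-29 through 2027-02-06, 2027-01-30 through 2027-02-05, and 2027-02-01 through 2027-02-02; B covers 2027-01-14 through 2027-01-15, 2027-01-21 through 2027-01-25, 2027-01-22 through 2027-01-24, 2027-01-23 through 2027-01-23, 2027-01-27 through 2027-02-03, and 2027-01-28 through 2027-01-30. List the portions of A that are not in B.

2027-01-17 through 2027-01-19, 2027-02-04 through 2027-02-06

Merge the first list: 2027-01-17 through 2027-01-19, 2027-01-29 through 2027-02-06.
Merge the second list: 2027-01-14 through 2027-01-15, 2027-01-21 through 2027-01-25, 2027-01-27 through 2027-02-03.
2027-01-17 through 2027-01-19: no B overlap → unchanged.
2027-01-29 through 2027-02-06 minus B → 2027-02-04 through 2027-02-06.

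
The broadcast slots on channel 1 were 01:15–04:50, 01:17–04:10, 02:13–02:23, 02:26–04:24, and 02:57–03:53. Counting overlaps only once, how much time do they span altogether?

3 h 35 min

Merged: 01:15-04:50.
Length: 3 h 35 min.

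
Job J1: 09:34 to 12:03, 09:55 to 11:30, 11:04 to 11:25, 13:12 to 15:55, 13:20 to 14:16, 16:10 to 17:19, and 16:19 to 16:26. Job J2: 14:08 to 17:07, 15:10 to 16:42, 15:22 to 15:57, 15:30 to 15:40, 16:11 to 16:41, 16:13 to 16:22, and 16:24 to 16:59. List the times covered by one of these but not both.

Merge the first list: 09:34–12:03, 13:12–15:55, 16:10–17:19.
Merge the second list: 14:08–17:07.
A but not B: 09:34–12:03, 13:12–14:08, 17:07–17:19.
B but not A: 15:55–16:10.
Combining gives A △ B.

09:34–12:03, 13:12–14:08, 15:55–16:10, 17:07–17:19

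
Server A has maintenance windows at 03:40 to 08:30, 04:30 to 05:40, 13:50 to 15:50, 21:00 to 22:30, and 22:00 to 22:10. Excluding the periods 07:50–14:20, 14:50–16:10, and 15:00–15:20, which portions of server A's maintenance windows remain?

Merge the first list: 03:40–08:30, 13:50–15:50, 21:00–22:30.
Merge the second list: 07:50–14:20, 14:50–16:10.
03:40–08:30 with B removed leaves 03:40–07:50.
13:50–15:50 with B removed leaves 14:20–14:50.
21:00–22:30 is untouched.

03:40–07:50, 14:20–14:50, 21:00–22:30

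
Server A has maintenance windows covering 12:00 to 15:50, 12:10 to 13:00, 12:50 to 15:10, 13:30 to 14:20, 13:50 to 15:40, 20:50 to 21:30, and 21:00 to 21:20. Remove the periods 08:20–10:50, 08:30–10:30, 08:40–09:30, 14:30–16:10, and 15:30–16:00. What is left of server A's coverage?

Merge the first list: 12:00-15:50, 20:50-21:30.
Merge the second list: 08:20-10:50, 14:30-16:10.
12:00-15:50 with B removed leaves 12:00-14:30.
20:50-21:30 is untouched.

12:00-14:30, 20:50-21:30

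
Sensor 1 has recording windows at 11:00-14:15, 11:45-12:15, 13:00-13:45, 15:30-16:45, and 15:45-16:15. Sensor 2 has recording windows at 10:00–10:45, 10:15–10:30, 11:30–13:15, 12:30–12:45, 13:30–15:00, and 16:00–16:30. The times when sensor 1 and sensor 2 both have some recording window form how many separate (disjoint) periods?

3

Merge the first list: 11:00–14:15, 15:30–16:45.
Merge the second list: 10:00–10:45, 11:30–13:15, 13:30–15:00, 16:00–16:30.
A ∩ B = 11:30–13:15, 13:30–14:15, 16:00–16:30.
That is 3 disjoint pieces.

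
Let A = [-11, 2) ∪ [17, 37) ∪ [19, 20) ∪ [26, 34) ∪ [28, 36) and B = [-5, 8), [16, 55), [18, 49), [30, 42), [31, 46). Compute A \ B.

A, merged: [-11, 2), [17, 37).
B, merged: [-5, 8), [16, 55).
[-11, 2) with B removed leaves [-11, -5).
[17, 37) lies entirely inside B → drops out.

[-11, -5)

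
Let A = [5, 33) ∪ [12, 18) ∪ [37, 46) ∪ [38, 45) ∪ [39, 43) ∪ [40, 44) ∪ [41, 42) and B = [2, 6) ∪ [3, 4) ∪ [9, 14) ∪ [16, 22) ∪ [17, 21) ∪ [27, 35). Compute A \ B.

A, merged: [5, 33), [37, 46).
B, merged: [2, 6), [9, 14), [16, 22), [27, 35).
[5, 33) \ B = [6, 9), [14, 16), [22, 27).
[37, 46): nothing removed.

[6, 9) ∪ [14, 16) ∪ [22, 27) ∪ [37, 46)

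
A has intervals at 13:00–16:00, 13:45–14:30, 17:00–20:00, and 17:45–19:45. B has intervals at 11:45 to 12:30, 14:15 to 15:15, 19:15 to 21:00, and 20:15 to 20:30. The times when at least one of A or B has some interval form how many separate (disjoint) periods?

A, merged: 13:00–16:00, 17:00–20:00.
B, merged: 11:45–12:30, 14:15–15:15, 19:15–21:00.
A ∪ B = 11:45–12:30, 13:00–16:00, 17:00–21:00.
That is 3 disjoint pieces.

3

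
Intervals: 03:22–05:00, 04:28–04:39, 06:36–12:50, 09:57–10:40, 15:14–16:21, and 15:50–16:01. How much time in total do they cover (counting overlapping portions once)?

8 h 59 min

Merged: 03:22–05:00, 06:36–12:50, 15:14–16:21.
Lengths: 1 h 38 min + 6 h 14 min + 1 h 7 min = 8 h 59 min.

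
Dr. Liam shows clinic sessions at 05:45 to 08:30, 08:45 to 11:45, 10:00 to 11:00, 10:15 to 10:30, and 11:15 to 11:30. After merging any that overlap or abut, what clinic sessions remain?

05:45-08:30, 08:45-11:45

08:45-11:45 is disjoint → start new block.
10:00-11:00 overlaps/touches 08:45-11:45 → extend to 08:45-11:45.
10:15-10:30 overlaps/touches 08:45-11:45 → extend to 08:45-11:45.
11:15-11:30 overlaps/touches 08:45-11:45 → extend to 08:45-11:45.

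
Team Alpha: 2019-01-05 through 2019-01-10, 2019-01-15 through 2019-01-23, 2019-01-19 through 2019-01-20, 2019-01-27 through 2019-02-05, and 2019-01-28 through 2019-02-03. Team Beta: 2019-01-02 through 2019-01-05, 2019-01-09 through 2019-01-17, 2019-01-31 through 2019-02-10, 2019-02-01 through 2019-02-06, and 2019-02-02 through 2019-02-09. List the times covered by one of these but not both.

2019-01-02 through 2019-01-04, 2019-01-06 through 2019-01-08, 2019-01-11 through 2019-01-14, 2019-01-18 through 2019-01-23, 2019-01-27 through 2019-01-30, 2019-02-06 through 2019-02-10

Merge the first list: 2019-01-05 through 2019-01-10, 2019-01-15 through 2019-01-23, 2019-01-27 through 2019-02-05.
Merge the second list: 2019-01-02 through 2019-01-05, 2019-01-09 through 2019-01-17, 2019-01-31 through 2019-02-10.
A but not B: 2019-01-06 through 2019-01-08, 2019-01-18 through 2019-01-23, 2019-01-27 through 2019-01-30.
B but not A: 2019-01-02 through 2019-01-04, 2019-01-11 through 2019-01-14, 2019-02-06 through 2019-02-10.
Combining gives A △ B.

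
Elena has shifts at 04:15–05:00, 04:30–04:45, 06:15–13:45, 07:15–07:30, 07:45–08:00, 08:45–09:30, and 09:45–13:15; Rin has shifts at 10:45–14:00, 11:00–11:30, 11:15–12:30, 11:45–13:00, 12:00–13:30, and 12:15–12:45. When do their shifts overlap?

10:45–13:45

First set merges to 04:15–05:00, 06:15–13:45.
Second set merges to 10:45–14:00.
04:15–05:00: no overlap with the second set.
06:15–13:45 meets the second set on 10:45–13:45.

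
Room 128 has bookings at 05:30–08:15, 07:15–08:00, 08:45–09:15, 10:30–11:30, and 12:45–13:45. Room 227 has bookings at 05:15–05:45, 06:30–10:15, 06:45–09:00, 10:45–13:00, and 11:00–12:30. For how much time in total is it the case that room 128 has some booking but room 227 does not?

1 h 45 min

First set merges to 05:30-08:15, 08:45-09:15, 10:30-11:30, 12:45-13:45.
Second set merges to 05:15-05:45, 06:30-10:15, 10:45-13:00.
A \ B = 05:45-06:30, 10:30-10:45, 13:00-13:45.
Total: 45 min + 15 min + 45 min = 1 h 45 min.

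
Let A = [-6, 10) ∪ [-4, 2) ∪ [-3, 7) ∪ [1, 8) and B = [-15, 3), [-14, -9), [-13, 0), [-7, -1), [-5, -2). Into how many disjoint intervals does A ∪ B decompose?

Merge the first list: [-6, 10).
Merge the second list: [-15, 3).
A ∪ B = [-15, 10).
That is 1 disjoint piece.

1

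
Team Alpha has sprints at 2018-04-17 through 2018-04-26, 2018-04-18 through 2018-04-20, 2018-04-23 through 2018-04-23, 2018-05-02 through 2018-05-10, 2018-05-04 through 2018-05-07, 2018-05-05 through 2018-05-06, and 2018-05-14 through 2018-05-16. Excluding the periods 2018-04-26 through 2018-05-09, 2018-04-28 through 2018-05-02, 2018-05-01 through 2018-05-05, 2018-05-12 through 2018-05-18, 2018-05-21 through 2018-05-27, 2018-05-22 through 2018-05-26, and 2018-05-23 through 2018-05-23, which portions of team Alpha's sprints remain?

2018-04-17 through 2018-04-25, 2018-05-10 through 2018-05-10

First set merges to 2018-04-17 through 2018-04-26, 2018-05-02 through 2018-05-10, 2018-05-14 through 2018-05-16.
Second set merges to 2018-04-26 through 2018-05-09, 2018-05-12 through 2018-05-18, 2018-05-21 through 2018-05-27.
2018-04-17 through 2018-04-26 \ B = 2018-04-17 through 2018-04-25.
2018-05-02 through 2018-05-10 \ B = 2018-05-10 through 2018-05-10.
2018-05-14 through 2018-05-16: entirely removed.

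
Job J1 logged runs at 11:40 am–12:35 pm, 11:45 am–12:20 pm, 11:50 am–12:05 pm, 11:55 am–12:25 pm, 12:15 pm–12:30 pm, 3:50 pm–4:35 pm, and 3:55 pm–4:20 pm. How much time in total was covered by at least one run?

Merged: 11:40 am–12:35 pm, 3:50 pm–4:35 pm.
Lengths: 55 min + 45 min = 1 h 40 min.

1 h 40 min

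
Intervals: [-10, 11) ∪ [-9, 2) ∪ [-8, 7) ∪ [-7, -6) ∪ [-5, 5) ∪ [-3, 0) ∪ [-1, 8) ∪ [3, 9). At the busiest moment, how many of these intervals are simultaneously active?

Sweep endpoints in order; track running count of active intervals.
Peak of 6 reached at -1.

6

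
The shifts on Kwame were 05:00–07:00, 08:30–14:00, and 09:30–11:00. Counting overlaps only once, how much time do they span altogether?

7 h 30 min

Merged: 05:00-07:00, 08:30-14:00.
Lengths: 2 h + 5 h 30 min = 7 h 30 min.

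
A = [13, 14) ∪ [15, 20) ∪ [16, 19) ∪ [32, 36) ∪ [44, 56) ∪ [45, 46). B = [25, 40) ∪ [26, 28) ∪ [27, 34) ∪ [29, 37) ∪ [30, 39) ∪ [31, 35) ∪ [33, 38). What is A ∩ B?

First set merges to [13, 14), [15, 20), [32, 36), [44, 56).
Second set merges to [25, 40).
[13, 14) falls entirely outside B.
[15, 20) falls entirely outside B.
[32, 36) overlaps B on [32, 36).
[44, 56) falls entirely outside B.

[32, 36)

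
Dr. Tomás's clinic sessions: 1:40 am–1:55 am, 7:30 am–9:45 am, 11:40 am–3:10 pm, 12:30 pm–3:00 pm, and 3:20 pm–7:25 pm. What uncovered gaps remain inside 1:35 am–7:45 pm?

Covered (merged): 1:40 am–1:55 am, 7:30 am–9:45 am, 11:40 am–3:10 pm, 3:20 pm–7:25 pm.
Complement within 1:35 am–7:45 pm: 1:35 am–1:40 am, 1:55 am–7:30 am, 9:45 am–11:40 am, 3:10 pm–3:20 pm, 7:25 pm–7:45 pm.

1:35 am–1:40 am, 1:55 am–7:30 am, 9:45 am–11:40 am, 3:10 pm–3:20 pm, 7:25 pm–7:45 pm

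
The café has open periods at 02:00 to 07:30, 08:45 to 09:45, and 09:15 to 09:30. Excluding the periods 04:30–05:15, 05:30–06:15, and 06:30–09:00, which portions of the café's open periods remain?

02:00–04:30, 05:15–05:30, 06:15–06:30, 09:00–09:45

Merge the first list: 02:00–07:30, 08:45–09:45.
02:00–07:30 \ B = 02:00–04:30, 05:15–05:30, 06:15–06:30.
08:45–09:45 \ B = 09:00–09:45.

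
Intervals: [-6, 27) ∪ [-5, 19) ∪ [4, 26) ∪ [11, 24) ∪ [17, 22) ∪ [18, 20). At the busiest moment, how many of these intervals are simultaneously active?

Walk the sorted start/end points keeping a running depth.
The depth first hits 6 at 18.

6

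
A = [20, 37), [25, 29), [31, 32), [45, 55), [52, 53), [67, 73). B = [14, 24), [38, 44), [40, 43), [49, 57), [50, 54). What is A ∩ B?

[20, 24) ∪ [49, 55)

A, merged: [20, 37), [45, 55), [67, 73).
B, merged: [14, 24), [38, 44), [49, 57).
[20, 37) meets the second set on [20, 24).
[45, 55) meets the second set on [49, 55).
[67, 73): no overlap with the second set.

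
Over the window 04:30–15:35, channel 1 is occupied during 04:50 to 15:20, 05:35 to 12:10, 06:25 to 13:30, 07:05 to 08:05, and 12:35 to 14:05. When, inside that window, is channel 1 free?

04:30–04:50, 15:20–15:35

Covered (merged): 04:50–15:20.
Complement within 04:30–15:35: 04:30–04:50, 15:20–15:35.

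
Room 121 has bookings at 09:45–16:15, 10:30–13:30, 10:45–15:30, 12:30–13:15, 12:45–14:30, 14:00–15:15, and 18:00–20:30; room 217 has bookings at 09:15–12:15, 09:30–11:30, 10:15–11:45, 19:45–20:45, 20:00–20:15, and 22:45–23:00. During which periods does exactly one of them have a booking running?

A, merged: 09:45–16:15, 18:00–20:30.
B, merged: 09:15–12:15, 19:45–20:45, 22:45–23:00.
A but not B: 12:15–16:15, 18:00–19:45.
B but not A: 09:15–09:45, 20:30–20:45, 22:45–23:00.
Combining gives A △ B.

09:15–09:45, 12:15–16:15, 18:00–19:45, 20:30–20:45, 22:45–23:00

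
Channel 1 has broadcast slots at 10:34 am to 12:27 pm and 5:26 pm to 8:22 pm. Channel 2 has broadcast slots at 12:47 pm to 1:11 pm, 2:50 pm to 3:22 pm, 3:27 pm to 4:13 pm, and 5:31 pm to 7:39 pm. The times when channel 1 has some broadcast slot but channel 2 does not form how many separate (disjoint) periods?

3

A \ B = 10:34 am-12:27 pm, 5:26 pm-5:31 pm, 7:39 pm-8:22 pm.
That is 3 disjoint pieces.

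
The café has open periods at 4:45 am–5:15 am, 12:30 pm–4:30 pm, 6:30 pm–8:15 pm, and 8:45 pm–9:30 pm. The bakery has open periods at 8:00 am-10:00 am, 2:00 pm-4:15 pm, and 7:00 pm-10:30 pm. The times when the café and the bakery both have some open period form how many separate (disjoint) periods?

A ∩ B = 2:00 pm–4:15 pm, 7:00 pm–8:15 pm, 8:45 pm–9:30 pm.
That is 3 disjoint pieces.

3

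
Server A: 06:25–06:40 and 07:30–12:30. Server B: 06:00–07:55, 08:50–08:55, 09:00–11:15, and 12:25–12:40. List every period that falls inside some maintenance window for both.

06:25–06:40, 07:30–07:55, 08:50–08:55, 09:00–11:15, 12:25–12:30

06:25–06:40 ∩ B → 06:25–06:40.
07:30–12:30 ∩ B → 07:30–07:55, 08:50–08:55, 09:00–11:15, 12:25–12:30.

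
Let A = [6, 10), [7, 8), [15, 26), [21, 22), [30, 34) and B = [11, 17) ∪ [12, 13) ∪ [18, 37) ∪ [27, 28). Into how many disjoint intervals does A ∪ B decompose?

2

Merge the first list: [6, 10), [15, 26), [30, 34).
Merge the second list: [11, 17), [18, 37).
A ∪ B = [6, 10), [11, 37).
That is 2 disjoint pieces.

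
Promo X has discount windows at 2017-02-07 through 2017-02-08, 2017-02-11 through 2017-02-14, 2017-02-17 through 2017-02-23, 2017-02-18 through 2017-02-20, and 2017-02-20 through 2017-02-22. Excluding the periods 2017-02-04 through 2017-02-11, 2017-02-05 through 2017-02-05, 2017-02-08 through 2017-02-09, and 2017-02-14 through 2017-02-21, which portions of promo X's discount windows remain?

First set merges to 2017-02-07 through 2017-02-08, 2017-02-11 through 2017-02-14, 2017-02-17 through 2017-02-23.
Second set merges to 2017-02-04 through 2017-02-11, 2017-02-14 through 2017-02-21.
2017-02-07 through 2017-02-08: fully covered by B → removed.
2017-02-11 through 2017-02-14 minus B → 2017-02-12 through 2017-02-13.
2017-02-17 through 2017-02-23 minus B → 2017-02-22 through 2017-02-23.

2017-02-12 through 2017-02-13, 2017-02-22 through 2017-02-23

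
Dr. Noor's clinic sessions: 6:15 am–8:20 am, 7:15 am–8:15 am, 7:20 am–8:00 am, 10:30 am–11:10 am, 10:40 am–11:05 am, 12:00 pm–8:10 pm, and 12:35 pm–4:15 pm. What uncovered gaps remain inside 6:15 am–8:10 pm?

8:20 am–10:30 am, 11:10 am–12:00 pm

After merging, the occupied span is 6:15 am–8:20 am, 10:30 am–11:10 am, 12:00 pm–8:10 pm.
Gaps within 6:15 am–8:10 pm: 8:20 am–10:30 am, 11:10 am–12:00 pm.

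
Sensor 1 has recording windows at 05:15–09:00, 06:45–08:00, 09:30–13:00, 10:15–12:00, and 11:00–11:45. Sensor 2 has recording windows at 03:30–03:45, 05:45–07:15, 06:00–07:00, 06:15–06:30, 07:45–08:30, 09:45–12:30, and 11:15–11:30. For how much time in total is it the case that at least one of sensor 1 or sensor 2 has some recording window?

7 h 30 min

Merge the first list: 05:15–09:00, 09:30–13:00.
Merge the second list: 03:30–03:45, 05:45–07:15, 07:45–08:30, 09:45–12:30.
A ∪ B = 03:30–03:45, 05:15–09:00, 09:30–13:00.
Total: 15 min + 3 h 45 min + 3 h 30 min = 7 h 30 min.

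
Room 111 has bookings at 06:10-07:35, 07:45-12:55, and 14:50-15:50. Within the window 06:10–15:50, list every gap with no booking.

After merging, the occupied span is 06:10-07:35, 07:45-12:55, 14:50-15:50.
Gaps within 06:10-15:50: 07:35-07:45, 12:55-14:50.

07:35-07:45, 12:55-14:50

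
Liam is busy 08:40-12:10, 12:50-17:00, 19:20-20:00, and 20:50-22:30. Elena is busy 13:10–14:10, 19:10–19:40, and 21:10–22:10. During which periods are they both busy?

13:10–14:10, 19:20–19:40, 21:10–22:10

08:40–12:10 meets no B interval.
12:50–17:00 ∩ B → 13:10–14:10.
19:20–20:00 ∩ B → 19:20–19:40.
20:50–22:30 ∩ B → 21:10–22:10.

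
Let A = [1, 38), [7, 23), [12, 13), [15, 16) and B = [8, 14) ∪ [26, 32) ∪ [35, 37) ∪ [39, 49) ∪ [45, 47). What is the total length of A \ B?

23

First set merges to [1, 38).
Second set merges to [8, 14), [26, 32), [35, 37), [39, 49).
A \ B = [1, 8), [14, 26), [32, 35), [37, 38).
Total: 7 + 12 + 3 + 1 = 23.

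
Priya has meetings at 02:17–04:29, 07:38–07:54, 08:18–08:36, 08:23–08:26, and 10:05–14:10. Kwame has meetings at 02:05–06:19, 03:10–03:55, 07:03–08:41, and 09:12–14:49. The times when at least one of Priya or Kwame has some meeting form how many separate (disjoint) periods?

A, merged: 02:17–04:29, 07:38–07:54, 08:18–08:36, 10:05–14:10.
B, merged: 02:05–06:19, 07:03–08:41, 09:12–14:49.
A ∪ B = 02:05–06:19, 07:03–08:41, 09:12–14:49.
That is 3 disjoint pieces.

3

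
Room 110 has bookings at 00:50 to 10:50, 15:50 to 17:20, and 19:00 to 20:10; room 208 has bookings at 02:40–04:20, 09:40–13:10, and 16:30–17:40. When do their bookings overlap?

00:50-10:50 overlaps B on 02:40-04:20, 09:40-10:50.
15:50-17:20 overlaps B on 16:30-17:20.
19:00-20:10 falls entirely outside B.

02:40-04:20, 09:40-10:50, 16:30-17:20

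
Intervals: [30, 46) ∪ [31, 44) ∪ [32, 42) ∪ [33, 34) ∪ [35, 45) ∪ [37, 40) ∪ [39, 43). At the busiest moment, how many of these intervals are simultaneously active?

Walk the sorted start/end points keeping a running depth.
The depth first hits 6 at 39.

6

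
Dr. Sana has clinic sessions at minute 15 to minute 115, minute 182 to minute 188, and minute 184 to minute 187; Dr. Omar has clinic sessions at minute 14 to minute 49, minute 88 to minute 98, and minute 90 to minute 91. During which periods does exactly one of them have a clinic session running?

minute 14 to minute 15, minute 49 to minute 88, minute 98 to minute 115, minute 182 to minute 188

Merge the first list: minute 15 to minute 115, minute 182 to minute 188.
Merge the second list: minute 14 to minute 49, minute 88 to minute 98.
A \ B = minute 49 to minute 88, minute 98 to minute 115, minute 182 to minute 188.
B \ A = minute 14 to minute 15.
Union of the two gives the symmetric difference.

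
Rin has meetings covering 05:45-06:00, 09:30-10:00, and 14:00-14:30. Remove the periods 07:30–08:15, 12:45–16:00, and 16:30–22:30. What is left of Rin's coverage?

05:45–06:00, 09:30–10:00

05:45–06:00 is untouched.
09:30–10:00 is untouched.
14:00–14:30 lies entirely inside B → drops out.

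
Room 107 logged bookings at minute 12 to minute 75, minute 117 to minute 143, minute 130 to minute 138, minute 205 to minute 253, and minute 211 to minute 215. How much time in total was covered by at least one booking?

Merged: minute 12 to minute 75, minute 117 to minute 143, minute 205 to minute 253.
Lengths: 63 minutes + 26 minutes + 48 minutes = 137 minutes.

137 minutes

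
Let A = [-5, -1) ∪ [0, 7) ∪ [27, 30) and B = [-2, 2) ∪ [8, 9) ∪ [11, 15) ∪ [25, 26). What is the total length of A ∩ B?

A ∩ B = [-2, -1), [0, 2).
Total: 1 + 2 = 3.

3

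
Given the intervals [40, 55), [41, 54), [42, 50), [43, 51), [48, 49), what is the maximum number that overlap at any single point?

5

Walk the sorted start/end points keeping a running depth.
The depth first hits 5 at 48.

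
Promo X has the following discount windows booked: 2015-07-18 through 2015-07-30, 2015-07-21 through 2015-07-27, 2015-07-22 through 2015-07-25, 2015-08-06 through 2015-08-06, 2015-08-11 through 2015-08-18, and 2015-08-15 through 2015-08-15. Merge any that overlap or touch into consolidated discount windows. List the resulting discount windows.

2015-07-18 through 2015-07-30, 2015-08-06 through 2015-08-06, 2015-08-11 through 2015-08-18

2015-07-21 through 2015-07-27 overlaps/touches 2015-07-18 through 2015-07-30 → extend to 2015-07-18 through 2015-07-30.
2015-07-22 through 2015-07-25 overlaps/touches 2015-07-18 through 2015-07-30 → extend to 2015-07-18 through 2015-07-30.
2015-08-06 through 2015-08-06 is disjoint → start new block.
2015-08-11 through 2015-08-18 is disjoint → start new block.
2015-08-15 through 2015-08-15 overlaps/touches 2015-08-11 through 2015-08-18 → extend to 2015-08-11 through 2015-08-18.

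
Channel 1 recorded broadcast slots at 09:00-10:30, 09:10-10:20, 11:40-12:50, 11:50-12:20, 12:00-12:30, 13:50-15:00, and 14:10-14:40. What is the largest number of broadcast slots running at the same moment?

3

Walk the sorted start/end points keeping a running depth.
The depth first hits 3 at 12:00.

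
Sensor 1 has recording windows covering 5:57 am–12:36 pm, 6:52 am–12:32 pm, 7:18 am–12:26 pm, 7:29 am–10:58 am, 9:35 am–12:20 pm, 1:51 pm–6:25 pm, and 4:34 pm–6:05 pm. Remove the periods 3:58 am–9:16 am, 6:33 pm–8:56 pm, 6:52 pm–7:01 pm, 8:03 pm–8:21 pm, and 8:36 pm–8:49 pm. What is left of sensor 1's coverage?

A, merged: 5:57 am-12:36 pm, 1:51 pm-6:25 pm.
B, merged: 3:58 am-9:16 am, 6:33 pm-8:56 pm.
5:57 am-12:36 pm \ B = 9:16 am-12:36 pm.
1:51 pm-6:25 pm: nothing removed.

9:16 am-12:36 pm, 1:51 pm-6:25 pm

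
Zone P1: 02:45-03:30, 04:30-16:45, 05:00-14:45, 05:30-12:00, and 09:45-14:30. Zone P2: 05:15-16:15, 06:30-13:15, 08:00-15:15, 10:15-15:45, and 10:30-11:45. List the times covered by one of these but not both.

First set merges to 02:45–03:30, 04:30–16:45.
Second set merges to 05:15–16:15.
A but not B: 02:45–03:30, 04:30–05:15, 16:15–16:45.
B but not A: none.
Combining gives A △ B.

02:45–03:30, 04:30–05:15, 16:15–16:45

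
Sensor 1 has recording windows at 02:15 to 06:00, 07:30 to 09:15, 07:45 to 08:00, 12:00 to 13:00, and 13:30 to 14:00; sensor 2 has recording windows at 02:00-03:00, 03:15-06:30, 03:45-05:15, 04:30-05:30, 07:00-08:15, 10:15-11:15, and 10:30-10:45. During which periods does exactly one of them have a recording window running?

02:00–02:15, 03:00–03:15, 06:00–06:30, 07:00–07:30, 08:15–09:15, 10:15–11:15, 12:00–13:00, 13:30–14:00

Merge the first list: 02:15–06:00, 07:30–09:15, 12:00–13:00, 13:30–14:00.
Merge the second list: 02:00–03:00, 03:15–06:30, 07:00–08:15, 10:15–11:15.
A but not B: 03:00–03:15, 08:15–09:15, 12:00–13:00, 13:30–14:00.
B but not A: 02:00–02:15, 06:00–06:30, 07:00–07:30, 10:15–11:15.
Combining gives A △ B.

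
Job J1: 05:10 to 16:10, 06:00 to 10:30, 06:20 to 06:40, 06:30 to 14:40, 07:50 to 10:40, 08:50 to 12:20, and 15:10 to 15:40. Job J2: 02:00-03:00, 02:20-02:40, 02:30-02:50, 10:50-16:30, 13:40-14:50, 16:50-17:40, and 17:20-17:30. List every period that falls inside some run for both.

A, merged: 05:10–16:10.
B, merged: 02:00–03:00, 10:50–16:30, 16:50–17:40.
05:10–16:10 ∩ B → 10:50–16:10.

10:50–16:10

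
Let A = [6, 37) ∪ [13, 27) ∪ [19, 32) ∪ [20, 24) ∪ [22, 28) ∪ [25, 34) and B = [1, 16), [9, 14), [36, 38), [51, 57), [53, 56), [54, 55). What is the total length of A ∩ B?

First set merges to [6, 37).
Second set merges to [1, 16), [36, 38), [51, 57).
A ∩ B = [6, 16), [36, 37).
Total: 10 + 1 = 11.

11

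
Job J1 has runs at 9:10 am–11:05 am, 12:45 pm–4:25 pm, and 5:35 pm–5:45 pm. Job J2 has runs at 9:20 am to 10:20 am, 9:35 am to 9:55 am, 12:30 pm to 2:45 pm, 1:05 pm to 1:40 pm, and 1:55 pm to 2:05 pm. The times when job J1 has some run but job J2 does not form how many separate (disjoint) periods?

4

B, merged: 9:20 am-10:20 am, 12:30 pm-2:45 pm.
A \ B = 9:10 am-9:20 am, 10:20 am-11:05 am, 2:45 pm-4:25 pm, 5:35 pm-5:45 pm.
That is 4 disjoint pieces.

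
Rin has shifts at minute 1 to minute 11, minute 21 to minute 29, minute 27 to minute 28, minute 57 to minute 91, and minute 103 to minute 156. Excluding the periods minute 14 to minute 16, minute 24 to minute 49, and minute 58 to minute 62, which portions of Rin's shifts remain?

Merge the first list: minute 1 to minute 11, minute 21 to minute 29, minute 57 to minute 91, minute 103 to minute 156.
minute 1 to minute 11 is untouched.
minute 21 to minute 29 with B removed leaves minute 21 to minute 24.
minute 57 to minute 91 with B removed leaves minute 57 to minute 58, minute 62 to minute 91.
minute 103 to minute 156 is untouched.

minute 1 to minute 11, minute 21 to minute 24, minute 57 to minute 58, minute 62 to minute 91, minute 103 to minute 156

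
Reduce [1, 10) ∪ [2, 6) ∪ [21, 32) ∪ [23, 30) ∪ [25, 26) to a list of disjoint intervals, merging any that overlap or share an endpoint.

[1, 10) ∪ [21, 32)

[2, 6) overlaps/touches [1, 10) → extend to [1, 10).
[21, 32) is disjoint → start new block.
[23, 30) overlaps/touches [21, 32) → extend to [21, 32).
[25, 26) overlaps/touches [21, 32) → extend to [21, 32).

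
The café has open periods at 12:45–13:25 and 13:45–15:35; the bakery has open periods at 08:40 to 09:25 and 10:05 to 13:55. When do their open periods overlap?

12:45–13:25, 13:45–13:55

12:45–13:25 ∩ B → 12:45–13:25.
13:45–15:35 ∩ B → 13:45–13:55.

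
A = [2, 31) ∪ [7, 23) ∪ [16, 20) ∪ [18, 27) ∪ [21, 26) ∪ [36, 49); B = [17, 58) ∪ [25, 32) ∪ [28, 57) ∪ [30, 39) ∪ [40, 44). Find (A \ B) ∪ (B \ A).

First set merges to [2, 31), [36, 49).
Second set merges to [17, 58).
A \ B = [2, 17).
B \ A = [31, 36), [49, 58).
Union of the two gives the symmetric difference.

[2, 17) ∪ [31, 36) ∪ [49, 58)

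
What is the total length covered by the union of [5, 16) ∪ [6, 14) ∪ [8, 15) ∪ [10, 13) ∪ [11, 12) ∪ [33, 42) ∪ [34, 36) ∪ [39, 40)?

20

Merged: [5, 16), [33, 42).
Lengths: 11 + 9 = 20.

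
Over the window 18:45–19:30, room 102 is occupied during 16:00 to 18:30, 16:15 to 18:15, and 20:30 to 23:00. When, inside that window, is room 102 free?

The merged coverage is 16:00–18:30, 20:30–23:00.
Gaps within 18:45–19:30: 18:45–19:30.

18:45–19:30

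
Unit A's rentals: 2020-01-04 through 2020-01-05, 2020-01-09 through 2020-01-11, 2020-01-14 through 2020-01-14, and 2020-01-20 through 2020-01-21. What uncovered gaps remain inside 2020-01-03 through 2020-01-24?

After merging, the occupied span is 2020-01-04 through 2020-01-05, 2020-01-09 through 2020-01-11, 2020-01-14 through 2020-01-14, 2020-01-20 through 2020-01-21.
Uncovered inside 2020-01-03 through 2020-01-24: 2020-01-03 through 2020-01-03, 2020-01-06 through 2020-01-08, 2020-01-12 through 2020-01-13, 2020-01-15 through 2020-01-19, 2020-01-22 through 2020-01-24.

2020-01-03 through 2020-01-03, 2020-01-06 through 2020-01-08, 2020-01-12 through 2020-01-13, 2020-01-15 through 2020-01-19, 2020-01-22 through 2020-01-24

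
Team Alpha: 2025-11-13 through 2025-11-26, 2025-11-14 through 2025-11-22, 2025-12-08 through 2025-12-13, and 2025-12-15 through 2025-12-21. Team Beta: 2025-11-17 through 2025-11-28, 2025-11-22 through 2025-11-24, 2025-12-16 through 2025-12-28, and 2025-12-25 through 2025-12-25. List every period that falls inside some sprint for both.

A, merged: 2025-11-13 through 2025-11-26, 2025-12-08 through 2025-12-13, 2025-12-15 through 2025-12-21.
B, merged: 2025-11-17 through 2025-11-28, 2025-12-16 through 2025-12-28.
2025-11-13 through 2025-11-26 ∩ B → 2025-11-17 through 2025-11-26.
2025-12-08 through 2025-12-13 meets no B interval.
2025-12-15 through 2025-12-21 ∩ B → 2025-12-16 through 2025-12-21.

2025-11-17 through 2025-11-26, 2025-12-16 through 2025-12-21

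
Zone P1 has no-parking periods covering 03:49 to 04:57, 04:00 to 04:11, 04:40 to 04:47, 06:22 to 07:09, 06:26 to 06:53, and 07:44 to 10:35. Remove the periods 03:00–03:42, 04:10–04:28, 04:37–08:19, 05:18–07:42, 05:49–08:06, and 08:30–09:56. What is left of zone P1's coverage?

03:49–04:10, 04:28–04:37, 08:19–08:30, 09:56–10:35

First set merges to 03:49–04:57, 06:22–07:09, 07:44–10:35.
Second set merges to 03:00–03:42, 04:10–04:28, 04:37–08:19, 08:30–09:56.
03:49–04:57 \ B = 03:49–04:10, 04:28–04:37.
06:22–07:09: entirely removed.
07:44–10:35 \ B = 08:19–08:30, 09:56–10:35.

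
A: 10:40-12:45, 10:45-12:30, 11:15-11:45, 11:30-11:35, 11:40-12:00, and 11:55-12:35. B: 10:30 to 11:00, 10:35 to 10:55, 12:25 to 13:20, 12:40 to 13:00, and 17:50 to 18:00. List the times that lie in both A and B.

First set merges to 10:40-12:45.
Second set merges to 10:30-11:00, 12:25-13:20, 17:50-18:00.
10:40-12:45 meets the second set on 10:40-11:00, 12:25-12:45.

10:40-11:00, 12:25-12:45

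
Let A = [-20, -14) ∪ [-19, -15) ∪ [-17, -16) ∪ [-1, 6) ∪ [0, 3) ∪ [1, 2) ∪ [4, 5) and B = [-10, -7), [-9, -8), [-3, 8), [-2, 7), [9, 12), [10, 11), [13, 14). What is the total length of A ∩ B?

Merge the first list: [-20, -14), [-1, 6).
Merge the second list: [-10, -7), [-3, 8), [9, 12), [13, 14).
A ∩ B = [-1, 6).
Total: 7.

7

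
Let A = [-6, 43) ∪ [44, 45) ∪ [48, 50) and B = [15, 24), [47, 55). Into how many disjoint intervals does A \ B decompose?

A \ B = [-6, 15), [24, 43), [44, 45).
That is 3 disjoint pieces.

3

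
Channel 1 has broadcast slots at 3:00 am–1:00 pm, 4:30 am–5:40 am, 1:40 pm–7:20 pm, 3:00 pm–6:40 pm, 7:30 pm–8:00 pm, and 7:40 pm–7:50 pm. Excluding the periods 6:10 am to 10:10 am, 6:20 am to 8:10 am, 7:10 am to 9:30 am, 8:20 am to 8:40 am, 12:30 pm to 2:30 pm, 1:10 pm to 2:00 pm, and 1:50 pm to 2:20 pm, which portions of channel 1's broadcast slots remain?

3:00 am-6:10 am, 10:10 am-12:30 pm, 2:30 pm-7:20 pm, 7:30 pm-8:00 pm

First set merges to 3:00 am-1:00 pm, 1:40 pm-7:20 pm, 7:30 pm-8:00 pm.
Second set merges to 6:10 am-10:10 am, 12:30 pm-2:30 pm.
3:00 am-1:00 pm \ B = 3:00 am-6:10 am, 10:10 am-12:30 pm.
1:40 pm-7:20 pm \ B = 2:30 pm-7:20 pm.
7:30 pm-8:00 pm: nothing removed.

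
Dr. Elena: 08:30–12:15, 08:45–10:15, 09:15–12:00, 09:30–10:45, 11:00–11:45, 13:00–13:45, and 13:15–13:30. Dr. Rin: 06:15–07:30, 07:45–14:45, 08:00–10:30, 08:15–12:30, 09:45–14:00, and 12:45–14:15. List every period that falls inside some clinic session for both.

08:30-12:15, 13:00-13:45

Merge the first list: 08:30-12:15, 13:00-13:45.
Merge the second list: 06:15-07:30, 07:45-14:45.
08:30-12:15 overlaps B on 08:30-12:15.
13:00-13:45 overlaps B on 13:00-13:45.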